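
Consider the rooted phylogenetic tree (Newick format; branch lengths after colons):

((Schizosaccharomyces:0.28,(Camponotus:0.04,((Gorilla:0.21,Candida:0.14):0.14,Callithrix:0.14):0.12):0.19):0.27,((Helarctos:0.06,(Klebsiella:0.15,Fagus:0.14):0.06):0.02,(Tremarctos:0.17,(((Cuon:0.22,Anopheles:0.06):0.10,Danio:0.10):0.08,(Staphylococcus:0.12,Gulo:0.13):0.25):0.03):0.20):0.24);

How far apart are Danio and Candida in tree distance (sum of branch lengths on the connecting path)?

The path runs Danio → … → MRCA → … → Candida; the MRCA is the root of the tree.
Branch lengths along that path: 0.10 + 0.08 + 0.03 + 0.20 + 0.24 + 0.27 + 0.19 + 0.12 + 0.14 + 0.14 = 1.51.

1.51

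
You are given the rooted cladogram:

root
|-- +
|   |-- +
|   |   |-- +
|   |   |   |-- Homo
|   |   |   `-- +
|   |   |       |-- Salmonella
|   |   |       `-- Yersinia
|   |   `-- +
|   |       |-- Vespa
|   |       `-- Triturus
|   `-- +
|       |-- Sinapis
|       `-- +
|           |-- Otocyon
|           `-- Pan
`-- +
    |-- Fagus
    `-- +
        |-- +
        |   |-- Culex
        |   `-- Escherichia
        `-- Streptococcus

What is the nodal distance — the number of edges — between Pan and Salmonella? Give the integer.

The MRCA of Pan and Salmonella is the node subtending (((Homo,(Salmonella,Yersinia)),(Vespa,Triturus)),(Sinapis,(Otocyon,Pan))).
From Pan up to that node: 3 branches. From Salmonella up to the same node: 4 branches. Total: 3 + 4 = 7.

7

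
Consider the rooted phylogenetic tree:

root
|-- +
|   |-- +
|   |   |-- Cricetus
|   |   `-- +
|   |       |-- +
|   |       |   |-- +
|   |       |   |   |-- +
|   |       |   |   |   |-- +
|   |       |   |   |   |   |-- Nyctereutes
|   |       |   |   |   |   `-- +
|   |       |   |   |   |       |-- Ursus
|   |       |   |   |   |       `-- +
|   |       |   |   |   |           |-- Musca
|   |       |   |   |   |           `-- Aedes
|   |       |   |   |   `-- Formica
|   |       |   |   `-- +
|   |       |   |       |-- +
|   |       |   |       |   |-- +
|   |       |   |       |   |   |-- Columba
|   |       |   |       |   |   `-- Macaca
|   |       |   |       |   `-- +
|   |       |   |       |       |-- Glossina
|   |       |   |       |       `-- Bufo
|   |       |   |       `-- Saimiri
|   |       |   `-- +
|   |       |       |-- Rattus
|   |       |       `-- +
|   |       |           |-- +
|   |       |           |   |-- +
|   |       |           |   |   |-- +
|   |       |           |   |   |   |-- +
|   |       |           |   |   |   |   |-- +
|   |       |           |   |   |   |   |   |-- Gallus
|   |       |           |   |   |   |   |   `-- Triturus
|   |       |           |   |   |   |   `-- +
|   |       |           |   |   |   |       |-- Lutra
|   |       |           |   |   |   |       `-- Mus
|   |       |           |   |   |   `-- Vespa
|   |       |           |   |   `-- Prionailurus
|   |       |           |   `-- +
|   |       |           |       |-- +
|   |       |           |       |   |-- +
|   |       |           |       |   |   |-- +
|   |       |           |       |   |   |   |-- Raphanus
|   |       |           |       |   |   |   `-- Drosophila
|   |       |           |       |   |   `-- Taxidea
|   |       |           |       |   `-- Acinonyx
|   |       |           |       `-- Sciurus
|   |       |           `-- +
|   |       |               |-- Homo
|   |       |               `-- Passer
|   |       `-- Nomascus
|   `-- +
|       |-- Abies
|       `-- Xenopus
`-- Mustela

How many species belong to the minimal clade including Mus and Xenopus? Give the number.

28

The MRCA of Mus and Xenopus is the node subtending ((Cricetus,(((((Nyctereutes,(Ursus,(Musca,Aedes))),Formica),(((Columba,Macaca),(Glossina,Bufo)),Saimiri)),(Rattus,((((((Gallus,Triturus),(Lutra,Mus)),Vespa),Prionailurus),((((Raphanus,Drosophila),Taxidea),Acinonyx),Sciurus)),(Homo,Passer)))),Nomascus)),(Abies,Xenopus)).
That clade contains 28 terminal taxa: Abies, Acinonyx, Aedes, Bufo, Columba, Cricetus, Drosophila, Formica, Gallus, Glossina, Homo, Lutra, Macaca, Mus, Musca, Nomascus, Nyctereutes, Passer, Prionailurus, Raphanus, Rattus, Saimiri, Sciurus, Taxidea, Triturus, Ursus, Vespa, Xenopus.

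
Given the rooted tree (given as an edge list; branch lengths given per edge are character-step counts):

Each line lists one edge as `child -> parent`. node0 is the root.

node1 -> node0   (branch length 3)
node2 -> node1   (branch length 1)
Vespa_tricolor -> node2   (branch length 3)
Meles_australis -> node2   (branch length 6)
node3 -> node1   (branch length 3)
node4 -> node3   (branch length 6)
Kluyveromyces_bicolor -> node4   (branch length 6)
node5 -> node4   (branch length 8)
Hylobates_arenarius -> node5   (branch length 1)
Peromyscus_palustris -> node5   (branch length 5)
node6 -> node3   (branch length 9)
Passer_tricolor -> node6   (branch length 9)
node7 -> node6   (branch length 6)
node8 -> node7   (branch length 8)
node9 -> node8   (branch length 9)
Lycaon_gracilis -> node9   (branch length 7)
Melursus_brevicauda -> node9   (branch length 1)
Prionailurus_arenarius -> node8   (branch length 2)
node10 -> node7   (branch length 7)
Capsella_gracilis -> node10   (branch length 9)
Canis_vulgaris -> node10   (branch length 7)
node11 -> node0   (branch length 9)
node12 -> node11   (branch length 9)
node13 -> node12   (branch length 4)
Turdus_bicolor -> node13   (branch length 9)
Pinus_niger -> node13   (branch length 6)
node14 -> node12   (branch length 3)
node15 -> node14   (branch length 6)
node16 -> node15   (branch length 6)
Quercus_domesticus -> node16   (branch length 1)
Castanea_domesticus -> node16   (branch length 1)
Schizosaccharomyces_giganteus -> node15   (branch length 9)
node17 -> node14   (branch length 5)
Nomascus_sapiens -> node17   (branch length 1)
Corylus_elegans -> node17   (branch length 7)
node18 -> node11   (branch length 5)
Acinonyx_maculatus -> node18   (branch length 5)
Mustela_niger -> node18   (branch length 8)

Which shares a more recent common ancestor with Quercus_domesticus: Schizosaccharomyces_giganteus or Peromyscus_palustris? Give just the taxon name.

The MRCA of Quercus_domesticus and Schizosaccharomyces_giganteus subtends ((Quercus_domesticus,Castanea_domesticus),Schizosaccharomyces_giganteus) (3 taxa).
The MRCA of Quercus_domesticus and Peromyscus_palustris is the root, subtending the entire tree (20 taxa).
The first is nested inside the second, so Quercus_domesticus shares a more recent common ancestor with Schizosaccharomyces_giganteus.

Schizosaccharomyces_giganteus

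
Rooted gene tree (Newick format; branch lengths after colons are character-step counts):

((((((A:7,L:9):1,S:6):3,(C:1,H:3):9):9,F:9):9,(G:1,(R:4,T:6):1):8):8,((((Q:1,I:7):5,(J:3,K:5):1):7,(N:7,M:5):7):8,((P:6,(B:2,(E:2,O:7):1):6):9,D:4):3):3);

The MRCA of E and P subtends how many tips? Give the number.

4

The MRCA of E and P is the node subtending (P,(B,(E,O))).
That clade contains 4 terminal taxa: B, E, O, P.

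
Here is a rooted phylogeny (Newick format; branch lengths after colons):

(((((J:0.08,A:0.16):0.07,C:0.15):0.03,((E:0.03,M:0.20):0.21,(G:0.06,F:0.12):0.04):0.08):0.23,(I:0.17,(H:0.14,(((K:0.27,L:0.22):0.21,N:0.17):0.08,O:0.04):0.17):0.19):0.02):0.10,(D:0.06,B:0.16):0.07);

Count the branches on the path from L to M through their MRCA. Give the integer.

10

The MRCA of L and M is the node subtending ((((J,A),C),((E,M),(G,F))),(I,(H,(((K,L),N),O)))).
From L up to that node: 6 branches. From M up to the same node: 4 branches. Total: 6 + 4 = 10.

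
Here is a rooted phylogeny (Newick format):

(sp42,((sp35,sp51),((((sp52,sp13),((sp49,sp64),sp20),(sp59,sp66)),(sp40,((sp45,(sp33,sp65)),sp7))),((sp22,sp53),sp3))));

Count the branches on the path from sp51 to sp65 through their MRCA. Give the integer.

9

The MRCA of sp51 and sp65 is the node subtending ((sp35,sp51),((((sp52,sp13),((sp49,sp64),sp20),(sp59,sp66)),(sp40,((sp45,(sp33,sp65)),sp7))),((sp22,sp53),sp3))).
From sp51 up to that node: 2 branches. From sp65 up to the same node: 7 branches. Total: 2 + 7 = 9.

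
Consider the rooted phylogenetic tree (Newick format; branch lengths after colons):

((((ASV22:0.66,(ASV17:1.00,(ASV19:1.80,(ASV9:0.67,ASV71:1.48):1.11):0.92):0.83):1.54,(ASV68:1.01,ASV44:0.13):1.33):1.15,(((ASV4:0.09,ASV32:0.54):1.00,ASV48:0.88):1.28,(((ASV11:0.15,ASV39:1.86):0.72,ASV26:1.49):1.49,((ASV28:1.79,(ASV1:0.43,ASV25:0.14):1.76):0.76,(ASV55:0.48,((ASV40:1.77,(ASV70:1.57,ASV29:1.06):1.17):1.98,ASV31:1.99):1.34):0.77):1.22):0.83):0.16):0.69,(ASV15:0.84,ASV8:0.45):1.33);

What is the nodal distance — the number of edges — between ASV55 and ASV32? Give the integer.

7

The MRCA of ASV55 and ASV32 is the node subtending (((ASV4,ASV32),ASV48),(((ASV11,ASV39),ASV26),((ASV28,(ASV1,ASV25)),(ASV55,((ASV40,(ASV70,ASV29)),ASV31))))).
From ASV55 up to that node: 4 branches. From ASV32 up to the same node: 3 branches. Total: 4 + 3 = 7.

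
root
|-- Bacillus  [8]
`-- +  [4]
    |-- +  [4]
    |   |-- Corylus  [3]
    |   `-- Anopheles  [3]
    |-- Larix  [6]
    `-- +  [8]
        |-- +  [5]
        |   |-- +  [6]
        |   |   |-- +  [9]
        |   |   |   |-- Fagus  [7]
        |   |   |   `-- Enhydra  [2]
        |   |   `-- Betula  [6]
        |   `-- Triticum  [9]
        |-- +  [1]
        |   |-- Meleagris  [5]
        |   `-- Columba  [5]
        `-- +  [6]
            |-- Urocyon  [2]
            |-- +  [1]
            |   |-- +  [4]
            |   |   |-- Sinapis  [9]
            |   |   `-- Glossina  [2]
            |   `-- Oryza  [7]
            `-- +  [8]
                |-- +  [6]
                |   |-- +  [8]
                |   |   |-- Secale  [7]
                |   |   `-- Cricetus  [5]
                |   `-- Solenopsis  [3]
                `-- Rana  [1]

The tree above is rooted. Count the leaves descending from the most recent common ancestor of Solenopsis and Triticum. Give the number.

14

The MRCA of Solenopsis and Triticum is the node subtending ((((Fagus,Enhydra),Betula),Triticum),(Meleagris,Columba),(Urocyon,((Sinapis,Glossina),Oryza),(((Secale,Cricetus),Solenopsis),Rana))).
That clade contains 14 terminal taxa: Betula, Columba, Cricetus, Enhydra, Fagus, Glossina, Meleagris, Oryza, Rana, Secale, Sinapis, Solenopsis, Triticum, Urocyon.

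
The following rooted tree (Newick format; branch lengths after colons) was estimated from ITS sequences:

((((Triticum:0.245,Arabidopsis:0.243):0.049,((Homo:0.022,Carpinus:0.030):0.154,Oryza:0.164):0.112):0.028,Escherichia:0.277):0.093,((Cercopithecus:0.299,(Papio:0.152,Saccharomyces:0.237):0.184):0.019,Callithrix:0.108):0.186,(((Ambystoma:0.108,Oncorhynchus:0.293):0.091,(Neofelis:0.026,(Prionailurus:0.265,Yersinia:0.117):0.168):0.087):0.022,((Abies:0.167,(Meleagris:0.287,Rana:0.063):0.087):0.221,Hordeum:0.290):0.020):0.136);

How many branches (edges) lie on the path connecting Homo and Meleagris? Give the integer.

10

The MRCA of Homo and Meleagris is the root of the tree.
From Homo up to that node: 5 branches. From Meleagris up to the same node: 5 branches. Total: 5 + 5 = 10.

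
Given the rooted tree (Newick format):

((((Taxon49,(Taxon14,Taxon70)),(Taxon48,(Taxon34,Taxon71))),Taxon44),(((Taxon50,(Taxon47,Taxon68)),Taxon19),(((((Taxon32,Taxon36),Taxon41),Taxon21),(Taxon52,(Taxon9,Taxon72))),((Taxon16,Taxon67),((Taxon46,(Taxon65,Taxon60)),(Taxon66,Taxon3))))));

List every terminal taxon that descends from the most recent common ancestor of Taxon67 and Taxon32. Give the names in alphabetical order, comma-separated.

Taxon16, Taxon21, Taxon3, Taxon32, Taxon36, Taxon41, Taxon46, Taxon52, Taxon60, Taxon65, Taxon66, Taxon67, Taxon72, Taxon9

Tracing Taxon67: it sits inside (Taxon16,Taxon67).
Tracing Taxon32: it sits inside (Taxon32,Taxon36).
The smallest clade enclosing both is (((((Taxon32,Taxon36),Taxon41),Taxon21),(Taxon52,(Taxon9,Taxon72))),((Taxon16,Taxon67),((Taxon46,(Taxon65,Taxon60)),(Taxon66,Taxon3)))); the answer is its 14 terminal taxa in alphabetical order.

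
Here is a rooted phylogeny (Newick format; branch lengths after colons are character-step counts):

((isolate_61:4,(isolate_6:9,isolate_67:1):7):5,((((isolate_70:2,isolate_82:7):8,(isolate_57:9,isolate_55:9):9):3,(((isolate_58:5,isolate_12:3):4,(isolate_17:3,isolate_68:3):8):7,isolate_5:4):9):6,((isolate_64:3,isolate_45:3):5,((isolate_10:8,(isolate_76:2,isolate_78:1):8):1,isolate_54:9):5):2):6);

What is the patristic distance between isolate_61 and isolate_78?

32

The path runs isolate_61 → … → MRCA → … → isolate_78; the MRCA is the root of the tree.
Branch lengths along that path: 4 + 5 + 6 + 2 + 5 + 1 + 8 + 1 = 32.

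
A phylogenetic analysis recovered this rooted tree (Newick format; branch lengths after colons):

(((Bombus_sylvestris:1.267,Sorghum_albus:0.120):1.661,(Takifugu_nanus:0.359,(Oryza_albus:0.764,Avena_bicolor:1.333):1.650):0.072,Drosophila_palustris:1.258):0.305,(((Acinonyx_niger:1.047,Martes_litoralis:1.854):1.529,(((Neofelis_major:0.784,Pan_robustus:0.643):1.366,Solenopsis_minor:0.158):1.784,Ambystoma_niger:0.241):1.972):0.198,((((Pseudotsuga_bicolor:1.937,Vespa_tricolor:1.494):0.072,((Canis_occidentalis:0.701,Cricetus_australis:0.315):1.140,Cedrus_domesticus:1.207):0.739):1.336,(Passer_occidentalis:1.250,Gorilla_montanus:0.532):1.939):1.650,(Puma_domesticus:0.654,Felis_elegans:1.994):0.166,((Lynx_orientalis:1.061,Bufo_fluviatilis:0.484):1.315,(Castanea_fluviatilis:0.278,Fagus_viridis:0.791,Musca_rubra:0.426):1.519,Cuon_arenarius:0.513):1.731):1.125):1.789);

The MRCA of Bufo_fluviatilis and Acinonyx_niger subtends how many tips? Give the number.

21

The MRCA of Bufo_fluviatilis and Acinonyx_niger is the node subtending (((Acinonyx_niger,Martes_litoralis),(((Neofelis_major,Pan_robustus),Solenopsis_minor),Ambystoma_niger)),((((Pseudotsuga_bicolor,Vespa_tricolor),((Canis_occidentalis,Cricetus_australis),Cedrus_domesticus)),(Passer_occidentalis,Gorilla_montanus)),(Puma_domesticus,Felis_elegans),((Lynx_orientalis,Bufo_fluviatilis),(Castanea_fluviatilis,Fagus_viridis,Musca_rubra),Cuon_arenarius))).
That clade contains 21 terminal taxa: Acinonyx_niger, Ambystoma_niger, Bufo_fluviatilis, Canis_occidentalis, Castanea_fluviatilis, Cedrus_domesticus, Cricetus_australis, Cuon_arenarius, Fagus_viridis, Felis_elegans, Gorilla_montanus, Lynx_orientalis, Martes_litoralis, Musca_rubra, Neofelis_major, Pan_robustus, Passer_occidentalis, Pseudotsuga_bicolor, Puma_domesticus, Solenopsis_minor, Vespa_tricolor.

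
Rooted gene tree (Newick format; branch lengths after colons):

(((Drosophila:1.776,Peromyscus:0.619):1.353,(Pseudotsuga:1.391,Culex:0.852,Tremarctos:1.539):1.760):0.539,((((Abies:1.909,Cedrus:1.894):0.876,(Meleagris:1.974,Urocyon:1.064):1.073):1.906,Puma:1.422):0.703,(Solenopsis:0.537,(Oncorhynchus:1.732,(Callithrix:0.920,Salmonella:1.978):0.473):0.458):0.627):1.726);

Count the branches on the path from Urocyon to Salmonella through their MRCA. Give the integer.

The MRCA of Urocyon and Salmonella is the node subtending ((((Abies,Cedrus),(Meleagris,Urocyon)),Puma),(Solenopsis,(Oncorhynchus,(Callithrix,Salmonella)))).
From Urocyon up to that node: 4 branches. From Salmonella up to the same node: 4 branches. Total: 4 + 4 = 8.

8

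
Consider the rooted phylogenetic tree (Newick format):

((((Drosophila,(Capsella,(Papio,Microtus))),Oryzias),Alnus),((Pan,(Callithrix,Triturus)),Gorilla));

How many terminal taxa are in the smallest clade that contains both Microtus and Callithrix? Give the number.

10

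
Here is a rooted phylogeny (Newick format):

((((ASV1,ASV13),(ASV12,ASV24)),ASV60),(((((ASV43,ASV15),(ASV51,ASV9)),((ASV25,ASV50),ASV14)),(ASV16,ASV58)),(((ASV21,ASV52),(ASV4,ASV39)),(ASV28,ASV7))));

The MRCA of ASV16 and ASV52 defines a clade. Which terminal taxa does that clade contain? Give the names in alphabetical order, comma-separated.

Tracing ASV16: it sits inside (ASV16,ASV58).
Tracing ASV52: it sits inside (ASV21,ASV52).
The smallest clade enclosing both is (((((ASV43,ASV15),(ASV51,ASV9)),((ASV25,ASV50),ASV14)),(ASV16,ASV58)),(((ASV21,ASV52),(ASV4,ASV39)),(ASV28,ASV7))); the answer is its 15 terminal taxa in alphabetical order.

ASV14, ASV15, ASV16, ASV21, ASV25, ASV28, ASV39, ASV4, ASV43, ASV50, ASV51, ASV52, ASV58, ASV7, ASV9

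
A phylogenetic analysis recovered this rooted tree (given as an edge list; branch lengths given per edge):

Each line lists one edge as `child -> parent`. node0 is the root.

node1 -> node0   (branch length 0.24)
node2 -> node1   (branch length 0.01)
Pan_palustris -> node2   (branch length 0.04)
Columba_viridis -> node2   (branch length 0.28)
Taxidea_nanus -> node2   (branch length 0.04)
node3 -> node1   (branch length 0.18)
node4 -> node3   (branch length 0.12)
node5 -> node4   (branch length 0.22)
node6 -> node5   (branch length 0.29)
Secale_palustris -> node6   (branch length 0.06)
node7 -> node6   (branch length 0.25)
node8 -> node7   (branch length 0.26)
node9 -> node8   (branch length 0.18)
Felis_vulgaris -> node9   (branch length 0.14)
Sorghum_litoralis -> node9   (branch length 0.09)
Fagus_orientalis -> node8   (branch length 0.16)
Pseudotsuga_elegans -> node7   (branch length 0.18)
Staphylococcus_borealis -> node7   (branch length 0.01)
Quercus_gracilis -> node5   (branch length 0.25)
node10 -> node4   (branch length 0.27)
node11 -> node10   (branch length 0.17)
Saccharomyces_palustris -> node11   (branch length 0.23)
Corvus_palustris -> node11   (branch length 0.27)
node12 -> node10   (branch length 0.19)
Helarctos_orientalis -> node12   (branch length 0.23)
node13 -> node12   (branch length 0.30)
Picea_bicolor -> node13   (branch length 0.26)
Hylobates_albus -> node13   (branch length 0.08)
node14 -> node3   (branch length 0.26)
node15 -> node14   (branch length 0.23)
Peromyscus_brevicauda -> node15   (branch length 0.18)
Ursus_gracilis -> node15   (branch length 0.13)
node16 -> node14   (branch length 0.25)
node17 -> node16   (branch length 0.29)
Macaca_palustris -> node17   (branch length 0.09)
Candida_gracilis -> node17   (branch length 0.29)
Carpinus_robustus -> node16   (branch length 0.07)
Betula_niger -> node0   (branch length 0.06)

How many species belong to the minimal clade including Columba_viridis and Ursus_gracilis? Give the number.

The MRCA of Columba_viridis and Ursus_gracilis is the node subtending ((Pan_palustris,Columba_viridis,Taxidea_nanus),((((Secale_palustris,(((Felis_vulgaris,Sorghum_litoralis),Fagus_orientalis),Pseudotsuga_elegans,Staphylococcus_borealis)),Quercus_gracilis),((Saccharomyces_palustris,Corvus_palustris),(Helarctos_orientalis,(Picea_bicolor,Hylobates_albus)))),((Peromyscus_brevicauda,Ursus_gracilis),((Macaca_palustris,Candida_gracilis),Carpinus_robustus)))).
That clade contains 20 terminal taxa: Candida_gracilis, Carpinus_robustus, Columba_viridis, Corvus_palustris, Fagus_orientalis, Felis_vulgaris, Helarctos_orientalis, Hylobates_albus, Macaca_palustris, Pan_palustris, Peromyscus_brevicauda, Picea_bicolor, Pseudotsuga_elegans, Quercus_gracilis, Saccharomyces_palustris, Secale_palustris, Sorghum_litoralis, Staphylococcus_borealis, Taxidea_nanus, Ursus_gracilis.

20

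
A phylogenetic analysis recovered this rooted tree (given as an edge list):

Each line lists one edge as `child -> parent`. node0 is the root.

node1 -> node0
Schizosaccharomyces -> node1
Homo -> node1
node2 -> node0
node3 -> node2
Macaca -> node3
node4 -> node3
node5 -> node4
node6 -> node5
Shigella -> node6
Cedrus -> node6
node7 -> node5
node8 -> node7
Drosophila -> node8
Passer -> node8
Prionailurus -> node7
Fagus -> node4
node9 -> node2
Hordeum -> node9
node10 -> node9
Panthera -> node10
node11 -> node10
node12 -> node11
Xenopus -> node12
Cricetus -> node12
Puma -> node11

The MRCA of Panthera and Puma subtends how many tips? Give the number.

4

The MRCA of Panthera and Puma is the node subtending (Panthera,((Xenopus,Cricetus),Puma)).
That clade contains 4 terminal taxa: Cricetus, Panthera, Puma, Xenopus.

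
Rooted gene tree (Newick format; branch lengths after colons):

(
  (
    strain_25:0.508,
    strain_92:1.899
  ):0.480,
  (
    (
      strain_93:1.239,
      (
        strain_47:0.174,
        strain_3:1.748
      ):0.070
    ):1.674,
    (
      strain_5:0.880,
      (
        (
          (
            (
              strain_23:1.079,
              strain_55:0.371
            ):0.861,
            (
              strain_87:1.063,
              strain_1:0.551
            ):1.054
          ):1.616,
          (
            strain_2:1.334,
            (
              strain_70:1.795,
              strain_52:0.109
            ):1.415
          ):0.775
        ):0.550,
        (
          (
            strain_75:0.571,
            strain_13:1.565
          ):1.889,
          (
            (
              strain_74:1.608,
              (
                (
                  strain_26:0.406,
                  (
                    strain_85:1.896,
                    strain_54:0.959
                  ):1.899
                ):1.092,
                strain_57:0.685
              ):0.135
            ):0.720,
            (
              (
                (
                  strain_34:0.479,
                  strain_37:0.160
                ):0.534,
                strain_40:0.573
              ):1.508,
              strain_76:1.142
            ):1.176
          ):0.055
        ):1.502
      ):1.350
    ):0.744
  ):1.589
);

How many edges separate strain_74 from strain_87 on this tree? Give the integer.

8

The MRCA of strain_74 and strain_87 is the node subtending ((((strain_23,strain_55),(strain_87,strain_1)),(strain_2,(strain_70,strain_52))),((strain_75,strain_13),((strain_74,((strain_26,(strain_85,strain_54)),strain_57)),(((strain_34,strain_37),strain_40),strain_76)))).
From strain_74 up to that node: 4 branches. From strain_87 up to the same node: 4 branches. Total: 4 + 4 = 8.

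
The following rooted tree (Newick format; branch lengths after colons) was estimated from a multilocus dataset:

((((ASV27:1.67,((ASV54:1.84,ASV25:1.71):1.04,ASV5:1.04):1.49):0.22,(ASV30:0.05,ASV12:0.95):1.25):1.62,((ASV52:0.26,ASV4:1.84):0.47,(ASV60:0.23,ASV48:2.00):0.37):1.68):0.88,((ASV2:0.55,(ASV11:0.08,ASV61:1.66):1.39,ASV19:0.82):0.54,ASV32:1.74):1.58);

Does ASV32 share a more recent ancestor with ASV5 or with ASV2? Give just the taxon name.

ASV2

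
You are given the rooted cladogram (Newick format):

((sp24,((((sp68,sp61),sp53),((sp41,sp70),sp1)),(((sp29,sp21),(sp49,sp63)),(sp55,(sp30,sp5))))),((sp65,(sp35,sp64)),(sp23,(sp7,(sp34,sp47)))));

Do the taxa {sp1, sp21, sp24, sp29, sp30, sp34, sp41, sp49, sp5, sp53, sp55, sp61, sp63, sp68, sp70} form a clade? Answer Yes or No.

No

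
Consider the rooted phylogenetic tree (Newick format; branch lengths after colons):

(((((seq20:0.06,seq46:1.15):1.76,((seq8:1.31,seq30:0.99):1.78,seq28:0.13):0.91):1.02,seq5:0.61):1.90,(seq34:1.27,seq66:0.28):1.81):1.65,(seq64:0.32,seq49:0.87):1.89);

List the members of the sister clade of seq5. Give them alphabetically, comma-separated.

seq5 attaches to the tree at the node subtending (((seq20,seq46),((seq8,seq30),seq28)),seq5).
The other lineage descending from that same node — the sister group — is ((seq20,seq46),((seq8,seq30),seq28)); its 5 tips in alphabetical order are the answer.

seq20, seq28, seq30, seq46, seq8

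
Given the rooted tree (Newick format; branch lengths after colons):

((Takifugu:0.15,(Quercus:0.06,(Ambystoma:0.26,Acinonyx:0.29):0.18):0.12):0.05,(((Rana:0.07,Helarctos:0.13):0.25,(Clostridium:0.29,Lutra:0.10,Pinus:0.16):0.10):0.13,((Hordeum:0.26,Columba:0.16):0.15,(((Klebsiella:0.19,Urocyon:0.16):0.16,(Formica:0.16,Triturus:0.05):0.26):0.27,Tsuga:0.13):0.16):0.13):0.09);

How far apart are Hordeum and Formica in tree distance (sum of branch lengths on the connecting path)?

The path runs Hordeum → … → MRCA → … → Formica; the MRCA is the node subtending ((Hordeum,Columba),(((Klebsiella,Urocyon),(Formica,Triturus)),Tsuga)).
Branch lengths along that path: 0.26 + 0.15 + 0.16 + 0.27 + 0.26 + 0.16 = 1.26.

1.26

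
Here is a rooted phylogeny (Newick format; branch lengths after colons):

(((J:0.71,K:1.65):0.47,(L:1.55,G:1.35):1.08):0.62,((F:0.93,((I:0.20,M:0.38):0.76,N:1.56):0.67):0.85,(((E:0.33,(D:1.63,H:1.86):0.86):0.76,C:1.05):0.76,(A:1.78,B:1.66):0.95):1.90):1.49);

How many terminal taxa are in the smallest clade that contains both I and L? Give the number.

14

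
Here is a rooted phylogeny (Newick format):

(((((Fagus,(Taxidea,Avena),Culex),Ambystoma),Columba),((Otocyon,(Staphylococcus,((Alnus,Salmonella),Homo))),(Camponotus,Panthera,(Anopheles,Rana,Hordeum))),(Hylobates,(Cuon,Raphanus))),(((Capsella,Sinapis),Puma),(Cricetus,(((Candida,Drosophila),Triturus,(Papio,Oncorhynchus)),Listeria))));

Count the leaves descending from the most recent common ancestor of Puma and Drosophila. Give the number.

The MRCA of Puma and Drosophila is the node subtending (((Capsella,Sinapis),Puma),(Cricetus,(((Candida,Drosophila),Triturus,(Papio,Oncorhynchus)),Listeria))).
That clade contains 10 terminal taxa: Candida, Capsella, Cricetus, Drosophila, Listeria, Oncorhynchus, Papio, Puma, Sinapis, Triturus.

10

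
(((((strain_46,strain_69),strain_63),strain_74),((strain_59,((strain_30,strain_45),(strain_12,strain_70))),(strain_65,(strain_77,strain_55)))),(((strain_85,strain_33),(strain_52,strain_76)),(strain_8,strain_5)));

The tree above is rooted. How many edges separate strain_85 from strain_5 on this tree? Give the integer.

5

The MRCA of strain_85 and strain_5 is the node subtending (((strain_85,strain_33),(strain_52,strain_76)),(strain_8,strain_5)).
From strain_85 up to that node: 3 branches. From strain_5 up to the same node: 2 branches. Total: 3 + 2 = 5.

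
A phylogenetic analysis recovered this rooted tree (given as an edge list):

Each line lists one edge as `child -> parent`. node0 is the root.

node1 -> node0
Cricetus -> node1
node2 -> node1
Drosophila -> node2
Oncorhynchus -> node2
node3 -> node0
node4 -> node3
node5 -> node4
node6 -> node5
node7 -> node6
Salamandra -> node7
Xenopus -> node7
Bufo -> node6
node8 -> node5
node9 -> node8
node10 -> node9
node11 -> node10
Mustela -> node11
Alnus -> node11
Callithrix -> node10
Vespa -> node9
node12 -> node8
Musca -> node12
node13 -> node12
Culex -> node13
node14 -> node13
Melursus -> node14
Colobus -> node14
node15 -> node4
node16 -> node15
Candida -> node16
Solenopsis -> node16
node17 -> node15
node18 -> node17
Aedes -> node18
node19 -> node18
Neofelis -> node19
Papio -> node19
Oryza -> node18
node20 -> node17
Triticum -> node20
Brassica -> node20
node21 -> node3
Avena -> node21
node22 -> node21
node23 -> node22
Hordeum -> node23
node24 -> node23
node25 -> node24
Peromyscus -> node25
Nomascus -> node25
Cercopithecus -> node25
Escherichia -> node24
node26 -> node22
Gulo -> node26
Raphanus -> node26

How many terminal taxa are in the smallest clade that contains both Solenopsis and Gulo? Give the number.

27

The MRCA of Solenopsis and Gulo is the node subtending (((((Salamandra,Xenopus),Bufo),((((Mustela,Alnus),Callithrix),Vespa),(Musca,(Culex,(Melursus,Colobus))))),((Candida,Solenopsis),((Aedes,(Neofelis,Papio),Oryza),(Triticum,Brassica)))),(Avena,((Hordeum,((Peromyscus,Nomascus,Cercopithecus),Escherichia)),(Gulo,Raphanus)))).
That clade contains 27 terminal taxa: Aedes, Alnus, Avena, Brassica, Bufo, Callithrix, Candida, Cercopithecus, Colobus, Culex, Escherichia, Gulo, Hordeum, Melursus, Musca, Mustela, Neofelis, Nomascus, Oryza, Papio, Peromyscus, Raphanus, Salamandra, Solenopsis, Triticum, Vespa, Xenopus.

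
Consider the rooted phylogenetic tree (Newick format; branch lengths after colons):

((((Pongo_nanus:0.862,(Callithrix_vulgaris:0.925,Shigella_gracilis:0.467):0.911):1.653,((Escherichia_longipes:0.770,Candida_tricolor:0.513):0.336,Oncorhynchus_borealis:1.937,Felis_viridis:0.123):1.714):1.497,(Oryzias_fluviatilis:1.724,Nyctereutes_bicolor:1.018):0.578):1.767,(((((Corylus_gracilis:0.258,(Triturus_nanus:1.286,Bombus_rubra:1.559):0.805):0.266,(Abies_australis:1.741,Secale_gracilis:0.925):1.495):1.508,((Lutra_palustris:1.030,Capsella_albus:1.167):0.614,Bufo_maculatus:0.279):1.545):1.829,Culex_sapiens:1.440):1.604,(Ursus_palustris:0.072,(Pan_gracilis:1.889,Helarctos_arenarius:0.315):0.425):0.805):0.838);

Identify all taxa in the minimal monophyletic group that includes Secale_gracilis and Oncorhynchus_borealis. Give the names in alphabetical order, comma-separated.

Abies_australis, Bombus_rubra, Bufo_maculatus, Callithrix_vulgaris, Candida_tricolor, Capsella_albus, Corylus_gracilis, Culex_sapiens, Escherichia_longipes, Felis_viridis, Helarctos_arenarius, Lutra_palustris, Nyctereutes_bicolor, Oncorhynchus_borealis, Oryzias_fluviatilis, Pan_gracilis, Pongo_nanus, Secale_gracilis, Shigella_gracilis, Triturus_nanus, Ursus_palustris

Tracing Secale_gracilis: it sits inside (Abies_australis,Secale_gracilis).
Tracing Oncorhynchus_borealis: it sits inside ((Escherichia_longipes,Candida_tricolor),Oncorhynchus_borealis,Felis_viridis).
The smallest clade enclosing both is the whole tree (their MRCA is the root), so the answer is all 21 tips in alphabetical order.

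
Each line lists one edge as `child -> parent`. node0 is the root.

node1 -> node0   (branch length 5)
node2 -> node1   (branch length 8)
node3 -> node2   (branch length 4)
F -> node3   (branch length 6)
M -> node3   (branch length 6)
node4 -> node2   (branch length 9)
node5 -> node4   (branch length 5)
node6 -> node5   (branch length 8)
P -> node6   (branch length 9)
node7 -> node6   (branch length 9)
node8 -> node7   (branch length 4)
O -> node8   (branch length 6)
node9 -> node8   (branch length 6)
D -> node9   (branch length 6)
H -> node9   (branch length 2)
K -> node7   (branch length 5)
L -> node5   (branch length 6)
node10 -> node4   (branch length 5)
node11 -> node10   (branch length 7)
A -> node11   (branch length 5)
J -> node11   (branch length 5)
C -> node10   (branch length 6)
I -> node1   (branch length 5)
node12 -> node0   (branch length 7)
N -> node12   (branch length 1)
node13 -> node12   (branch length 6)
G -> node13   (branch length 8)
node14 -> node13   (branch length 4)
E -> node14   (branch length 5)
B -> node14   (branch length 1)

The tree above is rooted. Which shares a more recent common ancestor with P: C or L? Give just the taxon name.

L

The MRCA of P and L subtends ((P,((O,(D,H)),K)),L) (6 taxa).
The MRCA of P and C subtends (((P,((O,(D,H)),K)),L),((A,J),C)) (9 taxa).
The first is nested inside the second, so P shares a more recent common ancestor with L.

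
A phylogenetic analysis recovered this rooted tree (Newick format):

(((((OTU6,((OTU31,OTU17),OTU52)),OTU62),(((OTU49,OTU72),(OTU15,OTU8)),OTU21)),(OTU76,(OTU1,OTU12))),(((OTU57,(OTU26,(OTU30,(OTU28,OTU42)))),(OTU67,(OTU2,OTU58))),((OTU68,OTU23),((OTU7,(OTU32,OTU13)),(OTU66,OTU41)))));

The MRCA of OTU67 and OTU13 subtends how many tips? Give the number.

15

The MRCA of OTU67 and OTU13 is the node subtending (((OTU57,(OTU26,(OTU30,(OTU28,OTU42)))),(OTU67,(OTU2,OTU58))),((OTU68,OTU23),((OTU7,(OTU32,OTU13)),(OTU66,OTU41)))).
That clade contains 15 terminal taxa: OTU13, OTU2, OTU23, OTU26, OTU28, OTU30, OTU32, OTU41, OTU42, OTU57, OTU58, OTU66, OTU67, OTU68, OTU7.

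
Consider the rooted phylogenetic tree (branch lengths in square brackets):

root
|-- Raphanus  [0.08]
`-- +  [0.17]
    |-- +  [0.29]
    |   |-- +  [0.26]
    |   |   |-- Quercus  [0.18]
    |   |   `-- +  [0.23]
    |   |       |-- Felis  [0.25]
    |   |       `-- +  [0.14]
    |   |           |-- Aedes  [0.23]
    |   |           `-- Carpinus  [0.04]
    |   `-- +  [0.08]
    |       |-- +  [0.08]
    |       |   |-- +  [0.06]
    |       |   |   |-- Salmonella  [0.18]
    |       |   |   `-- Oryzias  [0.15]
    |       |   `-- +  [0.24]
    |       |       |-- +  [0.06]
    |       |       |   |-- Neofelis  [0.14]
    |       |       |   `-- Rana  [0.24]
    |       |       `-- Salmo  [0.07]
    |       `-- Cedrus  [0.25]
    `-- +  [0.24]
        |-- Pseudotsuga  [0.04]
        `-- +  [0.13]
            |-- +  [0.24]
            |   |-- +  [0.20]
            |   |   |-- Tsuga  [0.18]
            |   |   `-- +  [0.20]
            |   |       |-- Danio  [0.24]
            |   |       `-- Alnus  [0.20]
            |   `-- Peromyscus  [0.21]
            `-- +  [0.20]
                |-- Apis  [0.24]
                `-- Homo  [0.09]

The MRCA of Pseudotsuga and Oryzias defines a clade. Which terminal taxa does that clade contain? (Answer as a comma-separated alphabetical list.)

Tracing Pseudotsuga: it sits inside (Pseudotsuga,(((Tsuga,(Danio,Alnus)),Peromyscus),(Apis,Homo))).
Tracing Oryzias: it sits inside (Salmonella,Oryzias).
The smallest clade enclosing both is (((Quercus,(Felis,(Aedes,Carpinus))),(((Salmonella,Oryzias),((Neofelis,Rana),Salmo)),Cedrus)),(Pseudotsuga,(((Tsuga,(Danio,Alnus)),Peromyscus),(Apis,Homo)))); the answer is its 17 terminal taxa in alphabetical order.

Aedes, Alnus, Apis, Carpinus, Cedrus, Danio, Felis, Homo, Neofelis, Oryzias, Peromyscus, Pseudotsuga, Quercus, Rana, Salmo, Salmonella, Tsuga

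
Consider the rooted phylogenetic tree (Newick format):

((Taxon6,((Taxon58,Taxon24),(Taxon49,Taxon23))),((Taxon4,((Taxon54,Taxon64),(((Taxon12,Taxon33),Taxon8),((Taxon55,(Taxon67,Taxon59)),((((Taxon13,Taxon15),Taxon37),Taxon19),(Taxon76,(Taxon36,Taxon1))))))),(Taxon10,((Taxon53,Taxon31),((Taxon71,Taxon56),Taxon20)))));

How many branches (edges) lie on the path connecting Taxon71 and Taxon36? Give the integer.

The MRCA of Taxon71 and Taxon36 is the node subtending ((Taxon4,((Taxon54,Taxon64),(((Taxon12,Taxon33),Taxon8),((Taxon55,(Taxon67,Taxon59)),((((Taxon13,Taxon15),Taxon37),Taxon19),(Taxon76,(Taxon36,Taxon1))))))),(Taxon10,((Taxon53,Taxon31),((Taxon71,Taxon56),Taxon20)))).
From Taxon71 up to that node: 5 branches. From Taxon36 up to the same node: 8 branches. Total: 5 + 8 = 13.

13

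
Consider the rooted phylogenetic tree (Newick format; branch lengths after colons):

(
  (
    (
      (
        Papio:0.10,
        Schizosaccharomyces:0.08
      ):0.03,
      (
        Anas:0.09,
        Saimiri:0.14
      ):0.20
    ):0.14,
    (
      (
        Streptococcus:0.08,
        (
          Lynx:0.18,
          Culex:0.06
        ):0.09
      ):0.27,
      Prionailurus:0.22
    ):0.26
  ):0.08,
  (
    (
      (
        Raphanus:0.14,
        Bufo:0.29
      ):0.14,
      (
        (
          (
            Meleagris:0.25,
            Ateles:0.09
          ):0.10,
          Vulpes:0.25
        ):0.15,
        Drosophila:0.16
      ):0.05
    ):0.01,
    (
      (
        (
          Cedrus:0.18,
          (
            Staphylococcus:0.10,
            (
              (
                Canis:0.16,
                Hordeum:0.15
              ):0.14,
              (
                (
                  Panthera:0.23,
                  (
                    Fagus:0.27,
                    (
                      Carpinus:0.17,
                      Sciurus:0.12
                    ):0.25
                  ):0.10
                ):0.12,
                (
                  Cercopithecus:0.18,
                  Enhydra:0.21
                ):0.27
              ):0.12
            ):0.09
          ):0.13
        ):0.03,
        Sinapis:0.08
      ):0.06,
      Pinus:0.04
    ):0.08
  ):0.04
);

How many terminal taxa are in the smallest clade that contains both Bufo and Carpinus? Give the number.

The MRCA of Bufo and Carpinus is the node subtending (((Raphanus,Bufo),(((Meleagris,Ateles),Vulpes),Drosophila)),(((Cedrus,(Staphylococcus,((Canis,Hordeum),((Panthera,(Fagus,(Carpinus,Sciurus))),(Cercopithecus,Enhydra))))),Sinapis),Pinus)).
That clade contains 18 terminal taxa: Ateles, Bufo, Canis, Carpinus, Cedrus, Cercopithecus, Drosophila, Enhydra, Fagus, Hordeum, Meleagris, Panthera, Pinus, Raphanus, Sciurus, Sinapis, Staphylococcus, Vulpes.

18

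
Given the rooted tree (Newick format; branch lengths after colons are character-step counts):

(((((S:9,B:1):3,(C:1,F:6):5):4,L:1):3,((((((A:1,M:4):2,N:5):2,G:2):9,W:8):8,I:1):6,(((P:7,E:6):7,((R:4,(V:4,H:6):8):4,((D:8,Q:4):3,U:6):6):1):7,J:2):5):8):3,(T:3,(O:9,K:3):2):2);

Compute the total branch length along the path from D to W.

The path runs D → … → MRCA → … → W; the MRCA is the node subtending ((((((A,M),N),G),W),I),(((P,E),((R,(V,H)),((D,Q),U))),J)).
Branch lengths along that path: 8 + 3 + 6 + 1 + 7 + 5 + 6 + 8 + 8 = 52.

52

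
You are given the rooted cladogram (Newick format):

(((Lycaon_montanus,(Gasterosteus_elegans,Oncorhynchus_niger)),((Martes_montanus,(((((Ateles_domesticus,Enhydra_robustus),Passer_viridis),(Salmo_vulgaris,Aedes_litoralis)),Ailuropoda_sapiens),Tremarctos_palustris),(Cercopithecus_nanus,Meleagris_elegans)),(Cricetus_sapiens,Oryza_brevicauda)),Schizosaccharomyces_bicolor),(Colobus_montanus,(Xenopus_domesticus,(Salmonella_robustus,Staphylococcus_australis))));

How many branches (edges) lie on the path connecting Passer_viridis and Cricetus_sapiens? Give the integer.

The MRCA of Passer_viridis and Cricetus_sapiens is the node subtending ((Martes_montanus,(((((Ateles_domesticus,Enhydra_robustus),Passer_viridis),(Salmo_vulgaris,Aedes_litoralis)),Ailuropoda_sapiens),Tremarctos_palustris),(Cercopithecus_nanus,Meleagris_elegans)),(Cricetus_sapiens,Oryza_brevicauda)).
From Passer_viridis up to that node: 6 branches. From Cricetus_sapiens up to the same node: 2 branches. Total: 6 + 2 = 8.

8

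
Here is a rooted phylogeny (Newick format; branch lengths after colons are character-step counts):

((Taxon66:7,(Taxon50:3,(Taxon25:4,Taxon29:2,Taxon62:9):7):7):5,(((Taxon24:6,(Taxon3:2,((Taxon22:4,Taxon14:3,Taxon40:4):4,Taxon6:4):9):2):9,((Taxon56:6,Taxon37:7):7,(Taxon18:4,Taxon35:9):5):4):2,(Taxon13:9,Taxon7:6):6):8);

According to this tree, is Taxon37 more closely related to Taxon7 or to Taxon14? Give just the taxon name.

The MRCA of Taxon37 and Taxon14 subtends ((Taxon24,(Taxon3,((Taxon22,Taxon14,Taxon40),Taxon6))),((Taxon56,Taxon37),(Taxon18,Taxon35))) (10 taxa).
The MRCA of Taxon37 and Taxon7 subtends (((Taxon24,(Taxon3,((Taxon22,Taxon14,Taxon40),Taxon6))),((Taxon56,Taxon37),(Taxon18,Taxon35))),(Taxon13,Taxon7)) (12 taxa).
The first is nested inside the second, so Taxon37 shares a more recent common ancestor with Taxon14.

Taxon14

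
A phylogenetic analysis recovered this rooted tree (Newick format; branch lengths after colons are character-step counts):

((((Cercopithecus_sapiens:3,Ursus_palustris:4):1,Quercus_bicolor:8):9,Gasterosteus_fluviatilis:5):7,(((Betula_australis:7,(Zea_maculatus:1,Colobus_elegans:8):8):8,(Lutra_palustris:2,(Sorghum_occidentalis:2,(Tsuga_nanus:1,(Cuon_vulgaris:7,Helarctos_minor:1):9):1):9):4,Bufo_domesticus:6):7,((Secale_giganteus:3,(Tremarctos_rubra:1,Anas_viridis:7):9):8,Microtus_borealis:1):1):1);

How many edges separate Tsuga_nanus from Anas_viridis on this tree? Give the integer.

The MRCA of Tsuga_nanus and Anas_viridis is the node subtending (((Betula_australis,(Zea_maculatus,Colobus_elegans)),(Lutra_palustris,(Sorghum_occidentalis,(Tsuga_nanus,(Cuon_vulgaris,Helarctos_minor)))),Bufo_domesticus),((Secale_giganteus,(Tremarctos_rubra,Anas_viridis)),Microtus_borealis)).
From Tsuga_nanus up to that node: 5 branches. From Anas_viridis up to the same node: 4 branches. Total: 5 + 4 = 9.

9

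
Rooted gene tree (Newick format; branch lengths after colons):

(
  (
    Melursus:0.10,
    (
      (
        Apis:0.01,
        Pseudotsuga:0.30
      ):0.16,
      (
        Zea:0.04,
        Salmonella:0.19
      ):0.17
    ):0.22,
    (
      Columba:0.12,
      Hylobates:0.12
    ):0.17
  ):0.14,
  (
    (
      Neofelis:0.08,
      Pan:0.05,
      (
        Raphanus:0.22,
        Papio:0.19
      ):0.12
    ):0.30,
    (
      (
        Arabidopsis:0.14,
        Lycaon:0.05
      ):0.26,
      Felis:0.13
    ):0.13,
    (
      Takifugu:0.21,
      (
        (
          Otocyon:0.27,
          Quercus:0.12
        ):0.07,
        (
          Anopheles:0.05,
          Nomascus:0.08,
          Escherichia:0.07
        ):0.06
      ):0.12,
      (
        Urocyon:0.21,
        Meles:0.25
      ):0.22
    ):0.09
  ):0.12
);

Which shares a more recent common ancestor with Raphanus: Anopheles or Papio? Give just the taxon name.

The MRCA of Raphanus and Papio subtends (Raphanus,Papio) (2 taxa).
The MRCA of Raphanus and Anopheles subtends ((Neofelis,Pan,(Raphanus,Papio)),((Arabidopsis,Lycaon),Felis),(Takifugu,((Otocyon,Quercus),(Anopheles,Nomascus,Escherichia)),(Urocyon,Meles))) (15 taxa).
The first is nested inside the second, so Raphanus shares a more recent common ancestor with Papio.

Papio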